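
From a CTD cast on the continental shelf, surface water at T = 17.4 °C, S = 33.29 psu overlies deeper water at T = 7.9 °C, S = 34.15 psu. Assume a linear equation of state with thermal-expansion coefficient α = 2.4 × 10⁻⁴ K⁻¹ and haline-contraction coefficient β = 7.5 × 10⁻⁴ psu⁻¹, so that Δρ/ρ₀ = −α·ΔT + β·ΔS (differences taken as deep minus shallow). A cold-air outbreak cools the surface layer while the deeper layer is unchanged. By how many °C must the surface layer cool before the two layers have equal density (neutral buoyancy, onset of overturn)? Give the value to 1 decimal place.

Neutral buoyancy requires Δρ = 0, i.e. −α(T_deep − T_surf′) + β(S_deep − S_surf) = 0.
T_surf′ = T_deep − (β/α)·ΔS = 7.9 − (7.5 × 10⁻⁴/2.4 × 10⁻⁴)·(+0.86) = 5.213 °C.
Cooling required: 17.4 − (5.213) = 12.187 °C.

12.2 °C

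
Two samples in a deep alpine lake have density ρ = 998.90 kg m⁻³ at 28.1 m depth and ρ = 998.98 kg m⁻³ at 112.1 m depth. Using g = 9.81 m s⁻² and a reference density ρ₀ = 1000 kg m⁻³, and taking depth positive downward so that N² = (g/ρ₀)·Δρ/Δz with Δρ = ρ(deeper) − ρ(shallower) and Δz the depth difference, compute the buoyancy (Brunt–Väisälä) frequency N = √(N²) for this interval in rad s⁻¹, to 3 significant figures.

3.06 × 10⁻³ rad s⁻¹

Δρ = 998.98 − 998.90 = 0.08 kg m⁻³ over Δz = 112.1 − 28.1 = 84 m.
N² = (9.81/1000) × (0.08/84) = 9.3429 × 10⁻⁶ s⁻².
N = √(9.3429 × 10⁻⁶) = 3.0566 × 10⁻³ rad s⁻¹ ≈ 3.06 × 10⁻³ rad s⁻¹.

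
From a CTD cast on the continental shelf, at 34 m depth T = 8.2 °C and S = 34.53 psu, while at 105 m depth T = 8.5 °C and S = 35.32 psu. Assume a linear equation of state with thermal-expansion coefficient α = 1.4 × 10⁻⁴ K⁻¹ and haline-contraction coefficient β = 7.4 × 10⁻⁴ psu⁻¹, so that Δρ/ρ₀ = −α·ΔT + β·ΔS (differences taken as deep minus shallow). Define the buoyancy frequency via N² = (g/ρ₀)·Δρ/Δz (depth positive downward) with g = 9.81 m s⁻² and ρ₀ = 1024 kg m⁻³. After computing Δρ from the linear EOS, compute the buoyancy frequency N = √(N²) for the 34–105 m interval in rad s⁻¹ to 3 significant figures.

8.66 × 10⁻³ rad s⁻¹

ΔT = +0.3 K, ΔS = +0.79 psu (deep − shallow).
Δρ/ρ₀ = −αΔT + βΔS = -4.20 × 10⁻⁵ + 5.846 × 10⁻⁴ = 5.426 × 10⁻⁴, so Δρ ≈ 0.5556 kg m⁻³.
N² = (g/ρ₀)·Δρ/Δz = g·(Δρ/ρ₀)/Δz = 9.81 × 5.426 × 10⁻⁴ / 71 = 7.4971 × 10⁻⁵ s⁻².
N = √(7.4971 × 10⁻⁵) = 8.6586 × 10⁻³ rad s⁻¹ ≈ 8.66 × 10⁻³ rad s⁻¹.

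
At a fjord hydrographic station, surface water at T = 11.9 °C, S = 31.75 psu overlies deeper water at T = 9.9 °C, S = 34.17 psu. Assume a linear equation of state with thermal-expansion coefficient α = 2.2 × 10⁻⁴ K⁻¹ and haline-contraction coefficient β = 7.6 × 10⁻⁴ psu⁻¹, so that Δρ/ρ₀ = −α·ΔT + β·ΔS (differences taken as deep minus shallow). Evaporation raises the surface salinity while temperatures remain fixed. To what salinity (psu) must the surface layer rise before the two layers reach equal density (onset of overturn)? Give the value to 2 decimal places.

34.75 psu

Neutral buoyancy requires −α(T_deep − T_surf) + β(S_deep − S_surf′) = 0.
S_surf′ = S_deep − (α/β)·ΔT = 34.17 − (2.2 × 10⁻⁴/7.6 × 10⁻⁴)·(-2.0) = 34.7489 psu.
Increase required: 34.7489 − 31.75 = 2.9989 psu.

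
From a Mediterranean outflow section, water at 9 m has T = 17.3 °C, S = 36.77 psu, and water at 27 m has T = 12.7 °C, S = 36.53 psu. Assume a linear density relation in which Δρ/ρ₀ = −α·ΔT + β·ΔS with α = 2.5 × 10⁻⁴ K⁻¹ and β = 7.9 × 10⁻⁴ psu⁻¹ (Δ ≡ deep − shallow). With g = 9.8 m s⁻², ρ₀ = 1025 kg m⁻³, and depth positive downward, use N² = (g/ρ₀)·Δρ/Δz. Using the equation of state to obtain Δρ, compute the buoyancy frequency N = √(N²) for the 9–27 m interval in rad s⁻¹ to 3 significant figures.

0.0229 rad s⁻¹

ΔT = -4.6 K, ΔS = -0.24 psu (deep − shallow).
Δρ/ρ₀ = −αΔT + βΔS = 1.15 × 10⁻³ − 1.896 × 10⁻⁴ = 9.604 × 10⁻⁴, so Δρ ≈ 0.9844 kg m⁻³.
N² = (g/ρ₀)·Δρ/Δz = g·(Δρ/ρ₀)/Δz = 9.8 × 9.604 × 10⁻⁴ / 18 = 5.2288 × 10⁻⁴ s⁻².
N = √(5.2288 × 10⁻⁴) = 0.022867 rad s⁻¹ ≈ 0.0229 rad s⁻¹.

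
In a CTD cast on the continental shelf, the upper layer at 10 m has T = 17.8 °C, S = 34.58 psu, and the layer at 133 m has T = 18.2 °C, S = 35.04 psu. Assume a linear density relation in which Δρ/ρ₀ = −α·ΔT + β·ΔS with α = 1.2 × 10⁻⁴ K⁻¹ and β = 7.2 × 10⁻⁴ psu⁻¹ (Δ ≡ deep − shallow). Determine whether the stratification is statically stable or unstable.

stable

ΔT = 18.2 − 17.8 = +0.4 K and ΔS = 35.04 − 34.58 = +0.46 psu (deep − shallow).
−αΔT = -4.80 × 10⁻⁵; βΔS = 3.312 × 10⁻⁴; sum Δρ/ρ₀ = 2.832 × 10⁻⁴.
Δρ/ρ₀ > 0, so Δρ > 0: deeper water is denser → statically stable.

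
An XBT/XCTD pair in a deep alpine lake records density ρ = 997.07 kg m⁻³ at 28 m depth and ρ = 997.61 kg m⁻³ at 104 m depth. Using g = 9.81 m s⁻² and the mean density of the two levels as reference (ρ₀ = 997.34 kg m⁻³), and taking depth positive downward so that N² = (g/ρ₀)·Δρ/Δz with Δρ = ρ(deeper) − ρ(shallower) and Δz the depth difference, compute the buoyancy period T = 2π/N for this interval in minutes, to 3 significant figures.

Δρ = 997.61 − 997.07 = 0.54 kg m⁻³ over Δz = 104 − 28 = 76 m.
N² = (9.81/997.34) × (0.54/76) = 6.9889 × 10⁻⁵ s⁻².
N = √(6.9889 × 10⁻⁵) = 8.3600 × 10⁻³ rad s⁻¹, so T = 2π/N = 751.58 s = 12.526 min ≈ 12.5 min.

12.5 min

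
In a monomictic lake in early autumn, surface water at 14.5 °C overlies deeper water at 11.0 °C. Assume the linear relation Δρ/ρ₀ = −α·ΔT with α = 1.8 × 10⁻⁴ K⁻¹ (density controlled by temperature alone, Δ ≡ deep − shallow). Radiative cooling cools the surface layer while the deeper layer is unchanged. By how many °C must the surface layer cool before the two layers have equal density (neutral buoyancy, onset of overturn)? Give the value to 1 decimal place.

With temperature the only control, equal density requires T_surf′ = T_deep.
T_surf′ = 11.0 °C.
Cooling required: 14.5 − 11.0 = 3.5 °C.

3.5 °C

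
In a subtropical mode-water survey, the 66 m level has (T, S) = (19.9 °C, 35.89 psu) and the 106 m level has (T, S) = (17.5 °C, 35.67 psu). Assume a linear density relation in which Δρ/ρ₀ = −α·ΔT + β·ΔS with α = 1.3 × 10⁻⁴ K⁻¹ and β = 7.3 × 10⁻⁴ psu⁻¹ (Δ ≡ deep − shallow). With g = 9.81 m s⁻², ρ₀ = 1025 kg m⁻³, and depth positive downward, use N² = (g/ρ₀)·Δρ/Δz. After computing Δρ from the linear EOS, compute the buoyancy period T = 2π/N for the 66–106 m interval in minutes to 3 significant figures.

ΔT = -2.4 K, ΔS = -0.22 psu (deep − shallow).
Δρ/ρ₀ = −αΔT + βΔS = 3.12 × 10⁻⁴ − 1.606 × 10⁻⁴ = 1.514 × 10⁻⁴, so Δρ ≈ 0.1552 kg m⁻³.
N² = (g/ρ₀)·Δρ/Δz = g·(Δρ/ρ₀)/Δz = 9.81 × 1.514 × 10⁻⁴ / 40 = 3.7131 × 10⁻⁵ s⁻².
N = √(3.7131 × 10⁻⁵) = 6.0935 × 10⁻³ rad s⁻¹ → T = 2π/N = 1.0311 × 10³ s = 17.185 min ≈ 17.2 min.

17.2 min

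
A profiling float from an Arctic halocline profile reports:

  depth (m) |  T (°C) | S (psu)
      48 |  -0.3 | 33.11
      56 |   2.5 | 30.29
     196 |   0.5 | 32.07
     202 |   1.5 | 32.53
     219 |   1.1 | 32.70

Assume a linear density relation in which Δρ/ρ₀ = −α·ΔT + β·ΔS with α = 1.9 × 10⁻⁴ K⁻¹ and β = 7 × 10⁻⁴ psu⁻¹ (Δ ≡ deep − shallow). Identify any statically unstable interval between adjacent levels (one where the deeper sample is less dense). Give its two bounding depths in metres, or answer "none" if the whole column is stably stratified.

48–56 m

Evaluate Δρ/ρ₀ = −αΔT + βΔS across each adjacent pair:
  48–56 m: −αΔT+βΔS = −(1.9 × 10⁻⁴)(+2.8)+(7 × 10⁻⁴)(-2.82) = -2.5 × 10⁻³ → UNSTABLE
  56–196 m: −αΔT+βΔS = −(1.9 × 10⁻⁴)(-2.0)+(7 × 10⁻⁴)(+1.78) = 1.6 × 10⁻³ → stable
  196–202 m: −αΔT+βΔS = −(1.9 × 10⁻⁴)(+1.0)+(7 × 10⁻⁴)(+0.46) = 1.3 × 10⁻⁴ → stable
  202–219 m: −αΔT+βΔS = −(1.9 × 10⁻⁴)(-0.4)+(7 × 10⁻⁴)(+0.17) = 2.0 × 10⁻⁴ → stable
The 48–56 m interval has Δρ < 0: lighter water underlies denser water.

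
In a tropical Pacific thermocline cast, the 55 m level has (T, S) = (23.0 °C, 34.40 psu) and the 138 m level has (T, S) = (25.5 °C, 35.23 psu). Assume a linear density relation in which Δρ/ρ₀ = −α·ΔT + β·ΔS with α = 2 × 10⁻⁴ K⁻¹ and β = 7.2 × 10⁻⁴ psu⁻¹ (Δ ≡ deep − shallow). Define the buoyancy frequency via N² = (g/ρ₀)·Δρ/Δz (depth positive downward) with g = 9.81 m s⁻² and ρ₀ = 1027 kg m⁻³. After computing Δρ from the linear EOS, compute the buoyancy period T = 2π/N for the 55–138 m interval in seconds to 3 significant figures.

1.85 × 10³ s

ΔT = +2.5 K, ΔS = +0.83 psu (deep − shallow).
Δρ/ρ₀ = −αΔT + βΔS = -5.00 × 10⁻⁴ + 5.976 × 10⁻⁴ = 9.76 × 10⁻⁵, so Δρ ≈ 0.1002 kg m⁻³.
N² = (g/ρ₀)·Δρ/Δz = g·(Δρ/ρ₀)/Δz = 9.81 × 9.76 × 10⁻⁵ / 83 = 1.1536 × 10⁻⁵ s⁻².
N = √(1.1536 × 10⁻⁵) = 3.3965 × 10⁻³ rad s⁻¹ → T = 2π/N = 1.8499 × 10³ s ≈ 1.85 × 10³ s.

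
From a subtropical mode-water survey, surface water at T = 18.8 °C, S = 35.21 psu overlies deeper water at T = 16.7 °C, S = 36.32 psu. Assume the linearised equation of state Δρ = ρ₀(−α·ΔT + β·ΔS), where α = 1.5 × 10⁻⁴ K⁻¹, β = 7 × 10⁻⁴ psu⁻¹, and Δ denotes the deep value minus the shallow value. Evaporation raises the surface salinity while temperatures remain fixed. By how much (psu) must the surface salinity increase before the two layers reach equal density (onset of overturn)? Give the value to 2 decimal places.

Neutral buoyancy requires −α(T_deep − T_surf) + β(S_deep − S_surf′) = 0.
S_surf′ = S_deep − (α/β)·ΔT = 36.32 − (1.5 × 10⁻⁴/7 × 10⁻⁴)·(-2.1) = 36.7700 psu.
Increase required: 36.7700 − 35.21 = 1.5600 psu.

1.56 psu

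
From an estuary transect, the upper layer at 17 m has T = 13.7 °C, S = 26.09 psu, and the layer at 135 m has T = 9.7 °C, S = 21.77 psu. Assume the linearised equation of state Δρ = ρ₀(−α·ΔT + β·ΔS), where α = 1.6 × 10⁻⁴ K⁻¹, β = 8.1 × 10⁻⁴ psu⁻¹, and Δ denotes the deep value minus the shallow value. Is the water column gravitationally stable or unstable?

ΔT = 9.7 − 13.7 = -4.0 K and ΔS = 21.77 − 26.09 = -4.32 psu (deep − shallow).
−αΔT = 6.40 × 10⁻⁴; βΔS = -3.4992 × 10⁻³; sum Δρ/ρ₀ = -2.8592 × 10⁻³.
Δρ/ρ₀ < 0, so Δρ < 0: deeper water is lighter → statically unstable; the column would overturn.

unstable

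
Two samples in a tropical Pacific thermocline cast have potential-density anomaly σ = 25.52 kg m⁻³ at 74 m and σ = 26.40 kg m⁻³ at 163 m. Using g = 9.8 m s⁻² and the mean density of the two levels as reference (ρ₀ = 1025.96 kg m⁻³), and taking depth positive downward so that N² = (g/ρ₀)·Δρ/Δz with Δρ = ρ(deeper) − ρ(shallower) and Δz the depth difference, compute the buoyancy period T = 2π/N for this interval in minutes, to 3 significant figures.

Δρ = 1026.40 − 1025.52 = 0.88 kg m⁻³ over Δz = 163 − 74 = 89 m.
N² = (9.8/1025.96) × (0.88/89) = 9.4447 × 10⁻⁵ s⁻².
N = √(9.4447 × 10⁻⁵) = 9.7184 × 10⁻³ rad s⁻¹, so T = 2π/N = 646.52 s = 10.775 min ≈ 10.8 min.

10.8 min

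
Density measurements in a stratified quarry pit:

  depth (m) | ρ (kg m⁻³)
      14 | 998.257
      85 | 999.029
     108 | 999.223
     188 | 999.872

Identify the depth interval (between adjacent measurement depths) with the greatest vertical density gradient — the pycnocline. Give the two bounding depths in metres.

Compute the density gradient over each adjacent pair:
  14–85 m: Δρ/Δz = 0.772/71 = 0.011 kg m⁻⁴
  85–108 m: Δρ/Δz = 0.194/23 = 8.4 × 10⁻³ kg m⁻⁴
  108–188 m: Δρ/Δz = 0.649/80 = 8.1 × 10⁻³ kg m⁻⁴
The largest gradient is in the 14–85 m interval — the pycnocline.

14–85 m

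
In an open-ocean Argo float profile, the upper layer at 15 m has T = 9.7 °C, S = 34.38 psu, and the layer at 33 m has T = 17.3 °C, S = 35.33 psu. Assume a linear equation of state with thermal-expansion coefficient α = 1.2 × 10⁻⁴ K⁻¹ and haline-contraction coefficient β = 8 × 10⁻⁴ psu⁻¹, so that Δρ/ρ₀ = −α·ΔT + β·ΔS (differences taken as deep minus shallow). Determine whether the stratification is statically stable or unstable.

unstable

ΔT = 17.3 − 9.7 = +7.6 K and ΔS = 35.33 − 34.38 = +0.95 psu (deep − shallow).
−αΔT = -9.12 × 10⁻⁴; βΔS = 7.60 × 10⁻⁴; sum Δρ/ρ₀ = -1.52 × 10⁻⁴.
Δρ/ρ₀ < 0, so Δρ < 0: deeper water is lighter → statically unstable; the column would overturn.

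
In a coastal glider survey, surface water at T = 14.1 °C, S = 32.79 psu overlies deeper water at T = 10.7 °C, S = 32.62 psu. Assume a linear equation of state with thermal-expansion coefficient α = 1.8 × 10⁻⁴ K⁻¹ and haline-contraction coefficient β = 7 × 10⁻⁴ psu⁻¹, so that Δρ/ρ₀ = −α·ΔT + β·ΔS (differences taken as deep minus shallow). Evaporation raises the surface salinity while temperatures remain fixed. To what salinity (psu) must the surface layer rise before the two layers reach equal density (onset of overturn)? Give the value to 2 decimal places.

Neutral buoyancy requires −α(T_deep − T_surf) + β(S_deep − S_surf′) = 0.
S_surf′ = S_deep − (α/β)·ΔT = 32.62 − (1.8 × 10⁻⁴/7 × 10⁻⁴)·(-3.4) = 33.4943 psu.
Increase required: 33.4943 − 32.79 = 0.7043 psu.

33.49 psu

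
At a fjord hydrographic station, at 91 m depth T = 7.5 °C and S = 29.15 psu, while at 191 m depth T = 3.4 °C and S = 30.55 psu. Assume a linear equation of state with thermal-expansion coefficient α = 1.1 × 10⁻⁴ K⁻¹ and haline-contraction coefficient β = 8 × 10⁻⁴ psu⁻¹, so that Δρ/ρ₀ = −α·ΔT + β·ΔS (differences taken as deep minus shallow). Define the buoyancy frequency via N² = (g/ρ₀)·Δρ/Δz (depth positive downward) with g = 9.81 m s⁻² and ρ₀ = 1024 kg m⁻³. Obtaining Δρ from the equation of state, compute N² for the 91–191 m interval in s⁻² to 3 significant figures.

1.54 × 10⁻⁴ s⁻²

ΔT = -4.1 K, ΔS = +1.40 psu (deep − shallow).
Δρ/ρ₀ = −αΔT + βΔS = 4.51 × 10⁻⁴ + 1.12 × 10⁻³ = 1.571 × 10⁻³, so Δρ ≈ 1.609 kg m⁻³.
N² = (g/ρ₀)·Δρ/Δz = g·(Δρ/ρ₀)/Δz = 9.81 × 1.571 × 10⁻³ / 100 = 1.5412 × 10⁻⁴ s⁻² ≈ 1.54 × 10⁻⁴ s⁻².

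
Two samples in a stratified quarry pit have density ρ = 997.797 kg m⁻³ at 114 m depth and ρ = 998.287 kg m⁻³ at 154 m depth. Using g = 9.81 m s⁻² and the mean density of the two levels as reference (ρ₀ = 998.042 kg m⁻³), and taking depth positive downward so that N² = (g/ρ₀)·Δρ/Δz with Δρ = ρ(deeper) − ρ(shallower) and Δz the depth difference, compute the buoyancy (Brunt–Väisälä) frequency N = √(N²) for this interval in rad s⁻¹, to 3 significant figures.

0.0110 rad s⁻¹

Δρ = 998.287 − 997.797 = 0.490 kg m⁻³ over Δz = 154 − 114 = 40 m.
N² = (9.81/998.042) × (0.490/40) = 1.2041 × 10⁻⁴ s⁻².
N = √(1.2041 × 10⁻⁴) = 0.010973 rad s⁻¹ ≈ 0.0110 rad s⁻¹.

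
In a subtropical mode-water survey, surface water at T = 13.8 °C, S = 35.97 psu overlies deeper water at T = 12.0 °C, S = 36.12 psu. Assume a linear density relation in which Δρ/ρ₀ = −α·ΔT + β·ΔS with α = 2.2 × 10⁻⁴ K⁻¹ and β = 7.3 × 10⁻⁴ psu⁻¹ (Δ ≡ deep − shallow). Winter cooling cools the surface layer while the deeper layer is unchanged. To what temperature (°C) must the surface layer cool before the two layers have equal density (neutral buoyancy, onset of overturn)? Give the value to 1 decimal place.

Neutral buoyancy requires Δρ = 0, i.e. −α(T_deep − T_surf′) + β(S_deep − S_surf) = 0.
T_surf′ = T_deep − (β/α)·ΔS = 12.0 − (7.3 × 10⁻⁴/2.2 × 10⁻⁴)·(+0.15) = 11.502 °C.
Cooling required: 13.8 − (11.502) = 2.298 °C.

11.5 °C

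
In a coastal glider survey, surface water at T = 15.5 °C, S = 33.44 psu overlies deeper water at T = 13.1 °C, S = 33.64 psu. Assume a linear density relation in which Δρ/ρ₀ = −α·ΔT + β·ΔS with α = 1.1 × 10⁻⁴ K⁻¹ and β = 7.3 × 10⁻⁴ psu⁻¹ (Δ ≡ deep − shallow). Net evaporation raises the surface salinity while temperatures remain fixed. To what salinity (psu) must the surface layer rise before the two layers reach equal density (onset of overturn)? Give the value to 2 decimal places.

34.00 psu

Neutral buoyancy requires −α(T_deep − T_surf) + β(S_deep − S_surf′) = 0.
S_surf′ = S_deep − (α/β)·ΔT = 33.64 − (1.1 × 10⁻⁴/7.3 × 10⁻⁴)·(-2.4) = 34.0016 psu.
Increase required: 34.0016 − 33.44 = 0.5616 psu.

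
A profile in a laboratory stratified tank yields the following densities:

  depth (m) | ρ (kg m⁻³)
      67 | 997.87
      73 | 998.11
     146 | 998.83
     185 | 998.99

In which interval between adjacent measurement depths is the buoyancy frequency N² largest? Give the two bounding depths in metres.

Compute the density gradient over each adjacent pair:
  67–73 m: Δρ/Δz = 0.24/6 = 0.040 kg m⁻⁴
  73–146 m: Δρ/Δz = 0.72/73 = 9.9 × 10⁻³ kg m⁻⁴
  146–185 m: Δρ/Δz = 0.16/39 = 4.1 × 10⁻³ kg m⁻⁴
The largest gradient is in the 67–73 m interval — the pycnocline.

67–73 m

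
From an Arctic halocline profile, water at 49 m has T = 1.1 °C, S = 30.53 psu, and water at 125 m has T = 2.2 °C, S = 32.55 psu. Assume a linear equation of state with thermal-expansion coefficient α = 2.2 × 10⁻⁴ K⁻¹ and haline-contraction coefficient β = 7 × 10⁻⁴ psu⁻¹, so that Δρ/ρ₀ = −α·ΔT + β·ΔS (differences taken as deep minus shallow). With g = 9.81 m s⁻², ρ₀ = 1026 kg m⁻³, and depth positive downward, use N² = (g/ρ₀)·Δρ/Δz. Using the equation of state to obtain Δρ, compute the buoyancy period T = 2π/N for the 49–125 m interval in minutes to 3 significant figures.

ΔT = +1.1 K, ΔS = +2.02 psu (deep − shallow).
Δρ/ρ₀ = −αΔT + βΔS = -2.42 × 10⁻⁴ + 1.414 × 10⁻³ = 1.172 × 10⁻³, so Δρ ≈ 1.202 kg m⁻³.
N² = (g/ρ₀)·Δρ/Δz = g·(Δρ/ρ₀)/Δz = 9.81 × 1.172 × 10⁻³ / 76 = 1.5128 × 10⁻⁴ s⁻².
N = √(1.5128 × 10⁻⁴) = 0.012300 rad s⁻¹ → T = 2π/N = 510.83 s = 8.5138 min ≈ 8.51 min.

8.51 min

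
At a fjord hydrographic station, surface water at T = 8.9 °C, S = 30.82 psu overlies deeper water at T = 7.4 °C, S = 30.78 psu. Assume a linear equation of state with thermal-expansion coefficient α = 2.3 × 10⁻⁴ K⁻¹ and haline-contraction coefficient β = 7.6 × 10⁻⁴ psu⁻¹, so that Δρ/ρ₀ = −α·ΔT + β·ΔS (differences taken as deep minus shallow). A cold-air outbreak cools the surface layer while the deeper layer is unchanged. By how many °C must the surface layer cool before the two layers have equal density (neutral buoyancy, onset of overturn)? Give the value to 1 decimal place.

Neutral buoyancy requires Δρ = 0, i.e. −α(T_deep − T_surf′) + β(S_deep − S_surf) = 0.
T_surf′ = T_deep − (β/α)·ΔS = 7.4 − (7.6 × 10⁻⁴/2.3 × 10⁻⁴)·(-0.04) = 7.532 °C.
Cooling required: 8.9 − (7.532) = 1.368 °C.

1.4 °C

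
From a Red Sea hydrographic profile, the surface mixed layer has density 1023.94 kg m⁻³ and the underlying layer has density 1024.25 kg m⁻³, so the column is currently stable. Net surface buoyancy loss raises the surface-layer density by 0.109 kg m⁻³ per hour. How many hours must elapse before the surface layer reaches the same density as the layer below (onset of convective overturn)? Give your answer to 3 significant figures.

2.84 hours

Density deficit of the surface layer: 1024.25 − 1023.94 = 0.31 kg m⁻³.
Required change = 0.31 / 0.109 = 2.84 hours.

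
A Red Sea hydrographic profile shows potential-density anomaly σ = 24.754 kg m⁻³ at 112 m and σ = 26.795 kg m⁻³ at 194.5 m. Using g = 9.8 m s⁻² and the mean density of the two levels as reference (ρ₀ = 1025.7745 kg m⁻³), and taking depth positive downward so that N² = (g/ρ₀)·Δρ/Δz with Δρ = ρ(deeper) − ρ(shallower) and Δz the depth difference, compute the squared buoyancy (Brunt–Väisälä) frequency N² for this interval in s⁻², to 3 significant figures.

2.36 × 10⁻⁴ s⁻²

Δρ = 1026.795 − 1024.754 = 2.041 kg m⁻³ over Δz = 194.5 − 112 = 82.5 m.
N² = (9.8/1025.7745) × (2.041/82.5) = 2.3635 × 10⁻⁴ s⁻² ≈ 2.36 × 10⁻⁴ s⁻².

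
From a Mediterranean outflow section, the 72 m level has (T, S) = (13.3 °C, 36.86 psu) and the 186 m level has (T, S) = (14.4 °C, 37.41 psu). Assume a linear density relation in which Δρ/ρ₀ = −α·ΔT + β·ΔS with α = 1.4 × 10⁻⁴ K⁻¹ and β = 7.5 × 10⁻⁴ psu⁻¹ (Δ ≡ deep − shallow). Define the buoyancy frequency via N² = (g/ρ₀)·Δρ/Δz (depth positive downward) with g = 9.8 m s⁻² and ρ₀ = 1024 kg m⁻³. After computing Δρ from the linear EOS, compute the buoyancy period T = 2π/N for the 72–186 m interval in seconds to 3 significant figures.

1.33 × 10³ s

ΔT = +1.1 K, ΔS = +0.55 psu (deep − shallow).
Δρ/ρ₀ = −αΔT + βΔS = -1.54 × 10⁻⁴ + 4.125 × 10⁻⁴ = 2.585 × 10⁻⁴, so Δρ ≈ 0.2647 kg m⁻³.
N² = (g/ρ₀)·Δρ/Δz = g·(Δρ/ρ₀)/Δz = 9.8 × 2.585 × 10⁻⁴ / 114 = 2.2222 × 10⁻⁵ s⁻².
N = √(2.2222 × 10⁻⁵) = 4.7140 × 10⁻³ rad s⁻¹ → T = 2π/N = 1.3329 × 10³ s ≈ 1.33 × 10³ s.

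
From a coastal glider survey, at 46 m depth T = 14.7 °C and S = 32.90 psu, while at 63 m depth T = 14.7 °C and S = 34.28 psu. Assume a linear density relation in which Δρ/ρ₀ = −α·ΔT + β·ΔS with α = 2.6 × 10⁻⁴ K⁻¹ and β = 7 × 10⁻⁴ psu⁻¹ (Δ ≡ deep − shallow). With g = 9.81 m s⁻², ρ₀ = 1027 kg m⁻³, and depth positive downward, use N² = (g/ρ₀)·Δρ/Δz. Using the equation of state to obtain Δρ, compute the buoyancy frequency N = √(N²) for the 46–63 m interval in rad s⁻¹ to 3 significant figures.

0.0236 rad s⁻¹

ΔT = +0.0 K, ΔS = +1.38 psu (deep − shallow).
Δρ/ρ₀ = −αΔT + βΔS = 0 + 9.66 × 10⁻⁴ = 9.66 × 10⁻⁴, so Δρ ≈ 0.9921 kg m⁻³.
N² = (g/ρ₀)·Δρ/Δz = g·(Δρ/ρ₀)/Δz = 9.81 × 9.66 × 10⁻⁴ / 17 = 5.5744 × 10⁻⁴ s⁻².
N = √(5.5744 × 10⁻⁴) = 0.023610 rad s⁻¹ ≈ 0.0236 rad s⁻¹.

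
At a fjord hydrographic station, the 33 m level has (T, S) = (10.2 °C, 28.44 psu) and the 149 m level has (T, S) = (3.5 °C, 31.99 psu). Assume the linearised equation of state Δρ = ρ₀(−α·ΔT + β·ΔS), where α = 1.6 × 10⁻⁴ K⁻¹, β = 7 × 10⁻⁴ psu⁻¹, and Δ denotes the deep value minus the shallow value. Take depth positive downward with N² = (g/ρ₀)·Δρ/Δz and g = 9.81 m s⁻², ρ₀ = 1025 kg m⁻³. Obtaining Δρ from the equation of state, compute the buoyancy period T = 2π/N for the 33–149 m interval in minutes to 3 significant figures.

ΔT = -6.7 K, ΔS = +3.55 psu (deep − shallow).
Δρ/ρ₀ = −αΔT + βΔS = 1.072 × 10⁻³ + 2.485 × 10⁻³ = 3.557 × 10⁻³, so Δρ ≈ 3.646 kg m⁻³.
N² = (g/ρ₀)·Δρ/Δz = g·(Δρ/ρ₀)/Δz = 9.81 × 3.557 × 10⁻³ / 116 = 3.0081 × 10⁻⁴ s⁻².
N = √(3.0081 × 10⁻⁴) = 0.017344 rad s⁻¹ → T = 2π/N = 362.27 s = 6.0378 min ≈ 6.04 min.

6.04 min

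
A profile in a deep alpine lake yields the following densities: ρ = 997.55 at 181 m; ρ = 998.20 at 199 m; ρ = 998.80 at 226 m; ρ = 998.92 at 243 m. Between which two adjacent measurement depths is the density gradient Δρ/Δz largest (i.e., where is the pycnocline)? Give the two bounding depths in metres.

181–199 m

Compute the density gradient over each adjacent pair:
  181–199 m: Δρ/Δz = 0.65/18 = 0.036 kg m⁻⁴
  199–226 m: Δρ/Δz = 0.60/27 = 0.022 kg m⁻⁴
  226–243 m: Δρ/Δz = 0.12/17 = 7.1 × 10⁻³ kg m⁻⁴
The largest gradient is in the 181–199 m interval — the pycnocline.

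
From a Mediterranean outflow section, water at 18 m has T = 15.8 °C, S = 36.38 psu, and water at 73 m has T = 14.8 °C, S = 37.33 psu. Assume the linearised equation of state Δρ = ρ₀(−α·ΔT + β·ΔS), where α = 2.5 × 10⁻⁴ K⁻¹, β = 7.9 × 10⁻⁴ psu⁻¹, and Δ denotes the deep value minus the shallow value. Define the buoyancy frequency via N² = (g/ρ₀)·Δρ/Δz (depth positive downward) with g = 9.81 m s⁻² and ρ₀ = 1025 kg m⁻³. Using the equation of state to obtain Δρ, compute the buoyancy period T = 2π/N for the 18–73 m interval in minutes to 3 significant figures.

7.84 min

ΔT = -1.0 K, ΔS = +0.95 psu (deep − shallow).
Δρ/ρ₀ = −αΔT + βΔS = 2.50 × 10⁻⁴ + 7.505 × 10⁻⁴ = 1.0005 × 10⁻³, so Δρ ≈ 1.026 kg m⁻³.
N² = (g/ρ₀)·Δρ/Δz = g·(Δρ/ρ₀)/Δz = 9.81 × 1.0005 × 10⁻³ / 55 = 1.7845 × 10⁻⁴ s⁻².
N = √(1.7845 × 10⁻⁴) = 0.013359 rad s⁻¹ → T = 2π/N = 470.33 s = 7.8388 min ≈ 7.84 min.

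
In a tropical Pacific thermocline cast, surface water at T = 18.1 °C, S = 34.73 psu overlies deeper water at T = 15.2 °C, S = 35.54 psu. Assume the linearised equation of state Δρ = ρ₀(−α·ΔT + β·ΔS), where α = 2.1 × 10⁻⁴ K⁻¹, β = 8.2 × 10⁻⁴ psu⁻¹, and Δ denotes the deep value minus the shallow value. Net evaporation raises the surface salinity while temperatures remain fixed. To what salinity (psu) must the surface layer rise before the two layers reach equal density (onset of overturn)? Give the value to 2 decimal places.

36.28 psu

Neutral buoyancy requires −α(T_deep − T_surf) + β(S_deep − S_surf′) = 0.
S_surf′ = S_deep − (α/β)·ΔT = 35.54 − (2.1 × 10⁻⁴/8.2 × 10⁻⁴)·(-2.9) = 36.2827 psu.
Increase required: 36.2827 − 34.73 = 1.5527 psu.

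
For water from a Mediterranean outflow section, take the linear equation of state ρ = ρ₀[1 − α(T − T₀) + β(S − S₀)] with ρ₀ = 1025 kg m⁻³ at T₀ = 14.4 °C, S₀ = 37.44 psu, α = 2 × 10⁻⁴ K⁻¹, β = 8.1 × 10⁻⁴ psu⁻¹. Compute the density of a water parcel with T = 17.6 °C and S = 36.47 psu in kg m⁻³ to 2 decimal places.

T − T₀ = +3.2 K, S − S₀ = -0.97 psu.
Bracket = 1 − α·(+3.2) + β·(-0.97) = 1 + (-1.4257 × 10⁻³) = 0.9985743.
ρ = 1025 × 0.9985743 = 1023.54 kg m⁻³.

1023.54 kg m⁻³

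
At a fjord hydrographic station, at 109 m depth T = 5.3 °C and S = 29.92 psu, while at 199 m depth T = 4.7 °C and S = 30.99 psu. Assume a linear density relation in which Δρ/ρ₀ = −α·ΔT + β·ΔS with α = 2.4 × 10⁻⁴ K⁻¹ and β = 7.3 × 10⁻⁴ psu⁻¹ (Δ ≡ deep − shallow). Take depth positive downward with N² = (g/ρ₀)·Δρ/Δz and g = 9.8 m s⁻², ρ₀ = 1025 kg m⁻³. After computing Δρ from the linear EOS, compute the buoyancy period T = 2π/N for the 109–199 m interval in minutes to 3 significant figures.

ΔT = -0.6 K, ΔS = +1.07 psu (deep − shallow).
Δρ/ρ₀ = −αΔT + βΔS = 1.44 × 10⁻⁴ + 7.811 × 10⁻⁴ = 9.251 × 10⁻⁴, so Δρ ≈ 0.9482 kg m⁻³.
N² = (g/ρ₀)·Δρ/Δz = g·(Δρ/ρ₀)/Δz = 9.8 × 9.251 × 10⁻⁴ / 90 = 1.0073 × 10⁻⁴ s⁻².
N = √(1.0073 × 10⁻⁴) = 0.010036 rad s⁻¹ → T = 2π/N = 626.06 s = 10.434 min ≈ 10.4 min.

10.4 min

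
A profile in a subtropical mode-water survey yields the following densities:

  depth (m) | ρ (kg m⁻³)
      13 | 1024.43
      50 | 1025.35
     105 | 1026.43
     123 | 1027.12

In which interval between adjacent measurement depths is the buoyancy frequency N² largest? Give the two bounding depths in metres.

105–123 m

Compute the density gradient over each adjacent pair:
  13–50 m: Δρ/Δz = 0.92/37 = 0.025 kg m⁻⁴
  50–105 m: Δρ/Δz = 1.08/55 = 0.020 kg m⁻⁴
  105–123 m: Δρ/Δz = 0.69/18 = 0.038 kg m⁻⁴
The largest gradient is in the 105–123 m interval — the pycnocline.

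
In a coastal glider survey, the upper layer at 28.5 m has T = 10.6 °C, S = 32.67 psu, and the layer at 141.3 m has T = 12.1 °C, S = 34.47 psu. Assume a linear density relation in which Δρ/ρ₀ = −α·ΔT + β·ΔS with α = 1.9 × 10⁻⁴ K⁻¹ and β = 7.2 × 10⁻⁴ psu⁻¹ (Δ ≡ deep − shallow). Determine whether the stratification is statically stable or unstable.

stable

ΔT = 12.1 − 10.6 = +1.5 K and ΔS = 34.47 − 32.67 = +1.80 psu (deep − shallow).
−αΔT = -2.85 × 10⁻⁴; βΔS = 1.296 × 10⁻³; sum Δρ/ρ₀ = 1.011 × 10⁻³.
Δρ/ρ₀ > 0, so Δρ > 0: deeper water is denser → statically stable.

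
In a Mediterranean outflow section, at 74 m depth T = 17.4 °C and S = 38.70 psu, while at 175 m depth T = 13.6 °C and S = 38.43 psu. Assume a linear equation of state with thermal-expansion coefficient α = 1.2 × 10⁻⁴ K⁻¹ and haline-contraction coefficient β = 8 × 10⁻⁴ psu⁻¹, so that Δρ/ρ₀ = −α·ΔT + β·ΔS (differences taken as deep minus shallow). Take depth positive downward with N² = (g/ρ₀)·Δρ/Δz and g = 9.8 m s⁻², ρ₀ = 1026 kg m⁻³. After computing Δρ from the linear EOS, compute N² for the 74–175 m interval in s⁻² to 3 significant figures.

2.33 × 10⁻⁵ s⁻²

ΔT = -3.8 K, ΔS = -0.27 psu (deep − shallow).
Δρ/ρ₀ = −αΔT + βΔS = 4.56 × 10⁻⁴ − 2.16 × 10⁻⁴ = 2.40 × 10⁻⁴, so Δρ ≈ 0.2462 kg m⁻³.
N² = (g/ρ₀)·Δρ/Δz = g·(Δρ/ρ₀)/Δz = 9.8 × 2.40 × 10⁻⁴ / 101 = 2.3287 × 10⁻⁵ s⁻² ≈ 2.33 × 10⁻⁵ s⁻².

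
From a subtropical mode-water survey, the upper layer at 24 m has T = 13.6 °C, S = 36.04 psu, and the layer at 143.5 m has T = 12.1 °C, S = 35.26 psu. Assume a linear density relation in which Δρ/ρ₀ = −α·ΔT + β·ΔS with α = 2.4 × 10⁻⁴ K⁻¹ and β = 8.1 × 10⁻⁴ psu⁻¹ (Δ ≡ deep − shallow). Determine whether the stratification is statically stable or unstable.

unstable

ΔT = 12.1 − 13.6 = -1.5 K and ΔS = 35.26 − 36.04 = -0.78 psu (deep − shallow).
−αΔT = 3.60 × 10⁻⁴; βΔS = -6.318 × 10⁻⁴; sum Δρ/ρ₀ = -2.718 × 10⁻⁴.
Δρ/ρ₀ < 0, so Δρ < 0: deeper water is lighter → statically unstable; the column would overturn.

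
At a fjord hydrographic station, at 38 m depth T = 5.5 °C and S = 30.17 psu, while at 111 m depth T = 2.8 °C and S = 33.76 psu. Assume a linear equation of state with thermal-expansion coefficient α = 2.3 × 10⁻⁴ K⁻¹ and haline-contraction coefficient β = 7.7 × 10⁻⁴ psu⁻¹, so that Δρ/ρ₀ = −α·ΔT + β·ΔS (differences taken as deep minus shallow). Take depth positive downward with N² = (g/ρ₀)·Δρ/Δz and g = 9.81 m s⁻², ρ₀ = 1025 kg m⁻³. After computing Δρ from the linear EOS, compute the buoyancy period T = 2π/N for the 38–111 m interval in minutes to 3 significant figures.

ΔT = -2.7 K, ΔS = +3.59 psu (deep − shallow).
Δρ/ρ₀ = −αΔT + βΔS = 6.21 × 10⁻⁴ + 2.7643 × 10⁻³ = 3.3853 × 10⁻³, so Δρ ≈ 3.470 kg m⁻³.
N² = (g/ρ₀)·Δρ/Δz = g·(Δρ/ρ₀)/Δz = 9.81 × 3.3853 × 10⁻³ / 73 = 4.5493 × 10⁻⁴ s⁻².
N = √(4.5493 × 10⁻⁴) = 0.021329 rad s⁻¹ → T = 2π/N = 294.58 s = 4.9097 min ≈ 4.91 min.

4.91 min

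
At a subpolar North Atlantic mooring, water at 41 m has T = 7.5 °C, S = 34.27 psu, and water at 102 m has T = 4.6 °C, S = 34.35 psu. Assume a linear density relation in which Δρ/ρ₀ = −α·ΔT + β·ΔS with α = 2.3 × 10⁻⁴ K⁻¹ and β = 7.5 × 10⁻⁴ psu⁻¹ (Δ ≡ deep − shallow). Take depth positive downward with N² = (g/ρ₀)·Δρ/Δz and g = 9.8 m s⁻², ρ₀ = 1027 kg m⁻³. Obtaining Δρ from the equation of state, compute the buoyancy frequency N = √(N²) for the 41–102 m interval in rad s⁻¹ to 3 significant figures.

0.0108 rad s⁻¹

ΔT = -2.9 K, ΔS = +0.08 psu (deep − shallow).
Δρ/ρ₀ = −αΔT + βΔS = 6.67 × 10⁻⁴ + 6.00 × 10⁻⁵ = 7.27 × 10⁻⁴, so Δρ ≈ 0.7466 kg m⁻³.
N² = (g/ρ₀)·Δρ/Δz = g·(Δρ/ρ₀)/Δz = 9.8 × 7.27 × 10⁻⁴ / 61 = 1.1680 × 10⁻⁴ s⁻².
N = √(1.1680 × 10⁻⁴) = 0.010807 rad s⁻¹ ≈ 0.0108 rad s⁻¹.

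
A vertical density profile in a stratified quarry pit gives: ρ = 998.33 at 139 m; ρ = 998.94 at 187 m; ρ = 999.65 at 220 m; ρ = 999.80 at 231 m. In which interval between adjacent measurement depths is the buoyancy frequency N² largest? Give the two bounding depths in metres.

Compute the density gradient over each adjacent pair:
  139–187 m: Δρ/Δz = 0.61/48 = 0.013 kg m⁻⁴
  187–220 m: Δρ/Δz = 0.71/33 = 0.022 kg m⁻⁴
  220–231 m: Δρ/Δz = 0.15/11 = 0.014 kg m⁻⁴
The largest gradient is in the 187–220 m interval — the pycnocline.

187–220 m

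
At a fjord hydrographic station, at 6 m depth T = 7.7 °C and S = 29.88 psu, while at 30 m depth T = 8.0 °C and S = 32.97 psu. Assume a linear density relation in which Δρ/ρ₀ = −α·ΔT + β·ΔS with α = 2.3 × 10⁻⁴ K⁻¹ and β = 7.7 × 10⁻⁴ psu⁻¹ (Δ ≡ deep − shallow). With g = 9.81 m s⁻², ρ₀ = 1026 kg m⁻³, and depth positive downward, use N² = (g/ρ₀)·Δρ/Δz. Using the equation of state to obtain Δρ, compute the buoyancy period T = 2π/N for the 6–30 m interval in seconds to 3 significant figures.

204 s

ΔT = +0.3 K, ΔS = +3.09 psu (deep − shallow).
Δρ/ρ₀ = −αΔT + βΔS = -6.90 × 10⁻⁵ + 2.3793 × 10⁻³ = 2.3103 × 10⁻³, so Δρ ≈ 2.370 kg m⁻³.
N² = (g/ρ₀)·Δρ/Δz = g·(Δρ/ρ₀)/Δz = 9.81 × 2.3103 × 10⁻³ / 24 = 9.4434 × 10⁻⁴ s⁻².
N = √(9.4434 × 10⁻⁴) = 0.030730 rad s⁻¹ → T = 2π/N = 204.46 s ≈ 204 s.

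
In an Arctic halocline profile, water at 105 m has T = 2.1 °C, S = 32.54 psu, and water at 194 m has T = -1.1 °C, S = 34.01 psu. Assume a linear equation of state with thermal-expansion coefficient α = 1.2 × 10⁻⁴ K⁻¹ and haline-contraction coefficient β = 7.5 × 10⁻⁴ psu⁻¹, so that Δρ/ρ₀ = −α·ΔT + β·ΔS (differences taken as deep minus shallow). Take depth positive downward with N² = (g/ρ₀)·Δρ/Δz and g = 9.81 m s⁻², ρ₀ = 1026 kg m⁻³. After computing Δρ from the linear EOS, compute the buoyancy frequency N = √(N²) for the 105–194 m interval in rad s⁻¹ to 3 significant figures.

ΔT = -3.2 K, ΔS = +1.47 psu (deep − shallow).
Δρ/ρ₀ = −αΔT + βΔS = 3.84 × 10⁻⁴ + 1.1025 × 10⁻³ = 1.4865 × 10⁻³, so Δρ ≈ 1.525 kg m⁻³.
N² = (g/ρ₀)·Δρ/Δz = g·(Δρ/ρ₀)/Δz = 9.81 × 1.4865 × 10⁻³ / 89 = 1.6385 × 10⁻⁴ s⁻².
N = √(1.6385 × 10⁻⁴) = 0.012800 rad s⁻¹ ≈ 0.0128 rad s⁻¹.

0.0128 rad s⁻¹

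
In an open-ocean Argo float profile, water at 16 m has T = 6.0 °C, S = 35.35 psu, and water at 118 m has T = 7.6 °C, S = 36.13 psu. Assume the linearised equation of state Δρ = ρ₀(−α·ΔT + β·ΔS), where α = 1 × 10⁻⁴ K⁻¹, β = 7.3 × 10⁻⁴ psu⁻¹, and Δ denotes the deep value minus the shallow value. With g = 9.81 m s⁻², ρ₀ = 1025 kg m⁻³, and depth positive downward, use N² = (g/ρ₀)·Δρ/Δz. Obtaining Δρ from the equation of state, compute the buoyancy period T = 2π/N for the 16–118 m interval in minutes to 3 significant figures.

16.7 min

ΔT = +1.6 K, ΔS = +0.78 psu (deep − shallow).
Δρ/ρ₀ = −αΔT + βΔS = -1.60 × 10⁻⁴ + 5.694 × 10⁻⁴ = 4.094 × 10⁻⁴, so Δρ ≈ 0.4196 kg m⁻³.
N² = (g/ρ₀)·Δρ/Δz = g·(Δρ/ρ₀)/Δz = 9.81 × 4.094 × 10⁻⁴ / 102 = 3.9375 × 10⁻⁵ s⁻².
N = √(3.9375 × 10⁻⁵) = 6.2750 × 10⁻³ rad s⁻¹ → T = 2π/N = 1.0013 × 10³ s = 16.688 min ≈ 16.7 min.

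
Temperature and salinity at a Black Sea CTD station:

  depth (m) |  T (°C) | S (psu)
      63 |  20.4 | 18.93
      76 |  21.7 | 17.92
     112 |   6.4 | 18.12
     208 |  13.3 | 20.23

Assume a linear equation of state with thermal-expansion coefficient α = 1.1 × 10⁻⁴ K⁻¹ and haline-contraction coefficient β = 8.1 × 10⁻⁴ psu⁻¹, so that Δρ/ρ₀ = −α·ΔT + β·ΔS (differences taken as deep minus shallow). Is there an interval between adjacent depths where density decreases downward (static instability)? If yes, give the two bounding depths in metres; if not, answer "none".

63–76 m

Evaluate Δρ/ρ₀ = −αΔT + βΔS across each adjacent pair:
  63–76 m: −αΔT+βΔS = −(1.1 × 10⁻⁴)(+1.3)+(8.1 × 10⁻⁴)(-1.01) = -9.6 × 10⁻⁴ → UNSTABLE
  76–112 m: −αΔT+βΔS = −(1.1 × 10⁻⁴)(-15.3)+(8.1 × 10⁻⁴)(+0.20) = 1.8 × 10⁻³ → stable
  112–208 m: −αΔT+βΔS = −(1.1 × 10⁻⁴)(+6.9)+(8.1 × 10⁻⁴)(+2.11) = 9.5 × 10⁻⁴ → stable
The 63–76 m interval has Δρ < 0: lighter water underlies denser water.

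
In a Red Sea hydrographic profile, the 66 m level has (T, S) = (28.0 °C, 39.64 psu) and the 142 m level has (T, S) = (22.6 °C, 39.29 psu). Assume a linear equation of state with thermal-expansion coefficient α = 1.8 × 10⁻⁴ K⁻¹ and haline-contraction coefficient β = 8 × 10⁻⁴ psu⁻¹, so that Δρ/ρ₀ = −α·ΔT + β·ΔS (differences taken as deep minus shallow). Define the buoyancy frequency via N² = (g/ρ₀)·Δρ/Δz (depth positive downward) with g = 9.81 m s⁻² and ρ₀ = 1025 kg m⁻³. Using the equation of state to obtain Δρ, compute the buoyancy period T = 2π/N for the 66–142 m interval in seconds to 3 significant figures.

665 s

ΔT = -5.4 K, ΔS = -0.35 psu (deep − shallow).
Δρ/ρ₀ = −αΔT + βΔS = 9.72 × 10⁻⁴ − 2.80 × 10⁻⁴ = 6.92 × 10⁻⁴, so Δρ ≈ 0.7093 kg m⁻³.
N² = (g/ρ₀)·Δρ/Δz = g·(Δρ/ρ₀)/Δz = 9.81 × 6.92 × 10⁻⁴ / 76 = 8.9323 × 10⁻⁵ s⁻².
N = √(8.9323 × 10⁻⁵) = 9.4511 × 10⁻³ rad s⁻¹ → T = 2π/N = 664.81 s ≈ 665 s.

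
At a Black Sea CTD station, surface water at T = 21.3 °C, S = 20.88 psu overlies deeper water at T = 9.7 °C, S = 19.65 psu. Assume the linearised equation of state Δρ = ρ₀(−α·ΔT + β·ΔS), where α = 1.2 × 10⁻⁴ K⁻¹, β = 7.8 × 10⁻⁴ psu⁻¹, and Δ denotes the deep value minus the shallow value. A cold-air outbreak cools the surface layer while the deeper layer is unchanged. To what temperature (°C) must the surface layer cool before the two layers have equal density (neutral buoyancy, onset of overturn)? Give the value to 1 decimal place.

Neutral buoyancy requires Δρ = 0, i.e. −α(T_deep − T_surf′) + β(S_deep − S_surf) = 0.
T_surf′ = T_deep − (β/α)·ΔS = 9.7 − (7.8 × 10⁻⁴/1.2 × 10⁻⁴)·(-1.23) = 17.695 °C.
Cooling required: 21.3 − (17.695) = 3.605 °C.

17.7 °C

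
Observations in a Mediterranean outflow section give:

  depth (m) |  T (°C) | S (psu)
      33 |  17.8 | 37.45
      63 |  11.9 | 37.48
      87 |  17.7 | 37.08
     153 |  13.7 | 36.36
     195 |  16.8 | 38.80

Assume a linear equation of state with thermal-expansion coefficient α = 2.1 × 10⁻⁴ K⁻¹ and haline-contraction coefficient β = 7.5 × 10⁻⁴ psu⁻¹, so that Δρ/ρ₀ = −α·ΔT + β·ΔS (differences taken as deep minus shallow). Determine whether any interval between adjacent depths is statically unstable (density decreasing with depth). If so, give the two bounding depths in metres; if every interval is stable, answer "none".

Evaluate Δρ/ρ₀ = −αΔT + βΔS across each adjacent pair:
  33–63 m: −αΔT+βΔS = −(2.1 × 10⁻⁴)(-5.9)+(7.5 × 10⁻⁴)(+0.03) = 1.3 × 10⁻³ → stable
  63–87 m: −αΔT+βΔS = −(2.1 × 10⁻⁴)(+5.8)+(7.5 × 10⁻⁴)(-0.40) = -1.5 × 10⁻³ → UNSTABLE
  87–153 m: −αΔT+βΔS = −(2.1 × 10⁻⁴)(-4.0)+(7.5 × 10⁻⁴)(-0.72) = 3.0 × 10⁻⁴ → stable
  153–195 m: −αΔT+βΔS = −(2.1 × 10⁻⁴)(+3.1)+(7.5 × 10⁻⁴)(+2.44) = 1.2 × 10⁻³ → stable
The 63–87 m interval has Δρ < 0: lighter water underlies denser water.

63–87 m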